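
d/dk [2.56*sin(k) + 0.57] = 2.56*cos(k)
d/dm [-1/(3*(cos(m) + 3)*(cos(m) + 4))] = -(2*cos(m) + 7)*sin(m)/(3*(cos(m) + 3)^2*(cos(m) + 4)^2)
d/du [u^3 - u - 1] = 3*u^2 - 1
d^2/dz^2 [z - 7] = 0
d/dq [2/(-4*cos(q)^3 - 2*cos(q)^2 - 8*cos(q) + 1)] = 8*(3*sin(q)^2 - cos(q) - 5)*sin(q)/(11*cos(q) + cos(2*q) + cos(3*q))^2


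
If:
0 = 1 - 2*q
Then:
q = 1/2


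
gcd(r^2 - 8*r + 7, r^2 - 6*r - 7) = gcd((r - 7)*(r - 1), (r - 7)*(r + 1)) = r - 7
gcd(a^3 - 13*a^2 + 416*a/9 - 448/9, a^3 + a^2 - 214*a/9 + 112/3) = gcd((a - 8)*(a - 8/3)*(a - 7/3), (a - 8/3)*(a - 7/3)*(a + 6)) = a^2 - 5*a + 56/9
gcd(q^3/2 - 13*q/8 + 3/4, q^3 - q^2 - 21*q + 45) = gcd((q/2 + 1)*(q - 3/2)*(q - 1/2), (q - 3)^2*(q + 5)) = 1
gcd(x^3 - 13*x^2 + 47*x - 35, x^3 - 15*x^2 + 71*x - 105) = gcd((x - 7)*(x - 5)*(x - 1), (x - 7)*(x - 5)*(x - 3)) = x^2 - 12*x + 35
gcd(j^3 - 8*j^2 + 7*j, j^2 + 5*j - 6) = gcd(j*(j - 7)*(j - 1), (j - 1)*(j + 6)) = j - 1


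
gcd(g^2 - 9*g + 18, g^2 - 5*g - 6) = g - 6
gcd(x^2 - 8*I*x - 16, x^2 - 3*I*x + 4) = x - 4*I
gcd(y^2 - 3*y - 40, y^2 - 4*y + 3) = 1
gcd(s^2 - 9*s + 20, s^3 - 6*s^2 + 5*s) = s - 5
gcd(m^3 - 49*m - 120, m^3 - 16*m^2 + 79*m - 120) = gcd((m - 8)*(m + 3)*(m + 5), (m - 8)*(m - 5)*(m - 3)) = m - 8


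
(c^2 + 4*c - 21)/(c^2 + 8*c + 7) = (c - 3)/(c + 1)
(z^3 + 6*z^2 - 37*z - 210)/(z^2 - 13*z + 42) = (z^2 + 12*z + 35)/(z - 7)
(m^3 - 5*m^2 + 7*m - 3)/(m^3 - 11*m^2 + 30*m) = (m^3 - 5*m^2 + 7*m - 3)/(m*(m^2 - 11*m + 30))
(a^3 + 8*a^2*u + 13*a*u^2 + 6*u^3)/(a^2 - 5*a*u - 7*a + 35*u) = (a^3 + 8*a^2*u + 13*a*u^2 + 6*u^3)/(a^2 - 5*a*u - 7*a + 35*u)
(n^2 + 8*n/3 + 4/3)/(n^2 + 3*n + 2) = (n + 2/3)/(n + 1)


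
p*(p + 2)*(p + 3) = p^3 + 5*p^2 + 6*p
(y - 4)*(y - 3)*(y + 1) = y^3 - 6*y^2 + 5*y + 12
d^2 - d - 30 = (d - 6)*(d + 5)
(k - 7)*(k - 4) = k^2 - 11*k + 28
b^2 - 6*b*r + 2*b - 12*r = (b + 2)*(b - 6*r)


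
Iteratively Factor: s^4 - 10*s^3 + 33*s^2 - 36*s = (s - 3)*(s^3 - 7*s^2 + 12*s) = s*(s - 3)*(s^2 - 7*s + 12) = s*(s - 4)*(s - 3)*(s - 3)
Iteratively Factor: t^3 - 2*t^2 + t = (t - 1)*(t^2 - t) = (t - 1)^2*(t)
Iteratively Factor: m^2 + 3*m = (m)*(m + 3)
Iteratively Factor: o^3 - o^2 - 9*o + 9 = (o - 3)*(o^2 + 2*o - 3) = (o - 3)*(o - 1)*(o + 3)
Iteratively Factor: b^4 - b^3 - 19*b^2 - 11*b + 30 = (b - 5)*(b^3 + 4*b^2 + b - 6) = (b - 5)*(b + 2)*(b^2 + 2*b - 3) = (b - 5)*(b + 2)*(b + 3)*(b - 1)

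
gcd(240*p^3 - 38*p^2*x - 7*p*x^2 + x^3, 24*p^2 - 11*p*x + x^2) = -8*p + x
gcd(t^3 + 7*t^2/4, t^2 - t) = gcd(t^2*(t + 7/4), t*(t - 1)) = t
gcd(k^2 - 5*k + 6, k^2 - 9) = k - 3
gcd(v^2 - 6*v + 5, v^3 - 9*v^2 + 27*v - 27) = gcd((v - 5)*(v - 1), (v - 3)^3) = 1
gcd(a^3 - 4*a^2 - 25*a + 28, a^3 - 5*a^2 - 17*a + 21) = a^2 - 8*a + 7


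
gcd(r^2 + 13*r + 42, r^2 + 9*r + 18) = r + 6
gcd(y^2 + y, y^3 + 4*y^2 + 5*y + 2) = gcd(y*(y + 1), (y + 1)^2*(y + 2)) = y + 1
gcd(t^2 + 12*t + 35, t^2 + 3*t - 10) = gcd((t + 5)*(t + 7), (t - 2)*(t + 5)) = t + 5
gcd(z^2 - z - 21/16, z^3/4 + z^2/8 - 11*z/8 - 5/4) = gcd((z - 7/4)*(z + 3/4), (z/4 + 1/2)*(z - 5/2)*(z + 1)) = 1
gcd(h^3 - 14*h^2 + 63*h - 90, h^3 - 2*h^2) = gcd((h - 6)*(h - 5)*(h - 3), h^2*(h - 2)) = 1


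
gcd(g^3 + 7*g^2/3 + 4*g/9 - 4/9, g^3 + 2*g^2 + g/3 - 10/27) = g^2 + g/3 - 2/9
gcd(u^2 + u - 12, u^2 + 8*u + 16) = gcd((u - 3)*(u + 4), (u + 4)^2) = u + 4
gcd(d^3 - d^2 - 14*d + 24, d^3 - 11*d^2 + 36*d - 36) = d^2 - 5*d + 6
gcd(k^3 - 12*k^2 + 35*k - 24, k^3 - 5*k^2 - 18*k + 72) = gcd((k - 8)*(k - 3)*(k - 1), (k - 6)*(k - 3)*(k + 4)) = k - 3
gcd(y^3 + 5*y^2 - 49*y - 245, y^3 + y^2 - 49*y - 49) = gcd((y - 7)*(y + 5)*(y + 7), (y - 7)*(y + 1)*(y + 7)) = y^2 - 49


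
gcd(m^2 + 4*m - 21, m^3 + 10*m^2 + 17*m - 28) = m + 7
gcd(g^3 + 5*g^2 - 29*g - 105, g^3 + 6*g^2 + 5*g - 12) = g + 3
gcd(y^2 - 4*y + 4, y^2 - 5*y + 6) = y - 2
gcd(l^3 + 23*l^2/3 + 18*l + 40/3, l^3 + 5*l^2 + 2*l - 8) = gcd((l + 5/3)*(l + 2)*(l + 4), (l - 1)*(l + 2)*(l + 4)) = l^2 + 6*l + 8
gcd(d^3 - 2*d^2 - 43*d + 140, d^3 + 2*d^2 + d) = 1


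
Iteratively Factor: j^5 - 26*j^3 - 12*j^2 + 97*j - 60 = (j - 5)*(j^4 + 5*j^3 - j^2 - 17*j + 12) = (j - 5)*(j + 4)*(j^3 + j^2 - 5*j + 3) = (j - 5)*(j + 3)*(j + 4)*(j^2 - 2*j + 1) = (j - 5)*(j - 1)*(j + 3)*(j + 4)*(j - 1)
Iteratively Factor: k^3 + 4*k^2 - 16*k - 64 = (k - 4)*(k^2 + 8*k + 16) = (k - 4)*(k + 4)*(k + 4)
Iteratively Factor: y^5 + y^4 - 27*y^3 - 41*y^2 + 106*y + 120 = (y - 2)*(y^4 + 3*y^3 - 21*y^2 - 83*y - 60) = (y - 2)*(y + 1)*(y^3 + 2*y^2 - 23*y - 60) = (y - 2)*(y + 1)*(y + 4)*(y^2 - 2*y - 15) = (y - 5)*(y - 2)*(y + 1)*(y + 4)*(y + 3)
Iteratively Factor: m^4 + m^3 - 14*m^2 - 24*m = (m + 2)*(m^3 - m^2 - 12*m) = m*(m + 2)*(m^2 - m - 12) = m*(m - 4)*(m + 2)*(m + 3)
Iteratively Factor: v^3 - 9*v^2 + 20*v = (v - 4)*(v^2 - 5*v) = (v - 5)*(v - 4)*(v)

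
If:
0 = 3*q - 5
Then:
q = 5/3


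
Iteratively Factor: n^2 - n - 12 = (n - 4)*(n + 3)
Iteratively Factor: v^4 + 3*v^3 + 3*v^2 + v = (v + 1)*(v^3 + 2*v^2 + v) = (v + 1)^2*(v^2 + v) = v*(v + 1)^2*(v + 1)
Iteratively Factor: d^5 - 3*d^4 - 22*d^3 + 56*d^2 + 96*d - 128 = (d - 4)*(d^4 + d^3 - 18*d^2 - 16*d + 32) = (d - 4)*(d - 1)*(d^3 + 2*d^2 - 16*d - 32) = (d - 4)*(d - 1)*(d + 2)*(d^2 - 16) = (d - 4)^2*(d - 1)*(d + 2)*(d + 4)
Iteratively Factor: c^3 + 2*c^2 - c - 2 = (c + 1)*(c^2 + c - 2) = (c + 1)*(c + 2)*(c - 1)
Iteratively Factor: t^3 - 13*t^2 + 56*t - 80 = (t - 4)*(t^2 - 9*t + 20) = (t - 5)*(t - 4)*(t - 4)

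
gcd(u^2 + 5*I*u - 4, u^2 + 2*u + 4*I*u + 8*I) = u + 4*I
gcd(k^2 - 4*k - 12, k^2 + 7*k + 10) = k + 2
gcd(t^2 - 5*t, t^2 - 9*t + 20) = t - 5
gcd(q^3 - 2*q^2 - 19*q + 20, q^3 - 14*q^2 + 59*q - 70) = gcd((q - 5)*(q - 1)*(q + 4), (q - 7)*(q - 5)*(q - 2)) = q - 5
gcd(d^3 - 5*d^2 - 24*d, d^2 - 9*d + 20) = 1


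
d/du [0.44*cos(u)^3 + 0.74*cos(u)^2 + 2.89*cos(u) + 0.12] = (1.32*sin(u)^2 - 1.48*cos(u) - 4.21)*sin(u)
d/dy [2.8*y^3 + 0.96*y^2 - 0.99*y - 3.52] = 8.4*y^2 + 1.92*y - 0.99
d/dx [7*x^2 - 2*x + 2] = 14*x - 2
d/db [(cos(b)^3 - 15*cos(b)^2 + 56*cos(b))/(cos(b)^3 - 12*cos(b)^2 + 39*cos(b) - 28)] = (-3*cos(b)^2 - 8*cos(b) + 32)*sin(b)/((cos(b) - 4)^2*(cos(b) - 1)^2)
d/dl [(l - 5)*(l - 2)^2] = 3*(l - 4)*(l - 2)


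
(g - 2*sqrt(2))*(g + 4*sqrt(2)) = g^2 + 2*sqrt(2)*g - 16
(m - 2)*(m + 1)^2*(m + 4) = m^4 + 4*m^3 - 3*m^2 - 14*m - 8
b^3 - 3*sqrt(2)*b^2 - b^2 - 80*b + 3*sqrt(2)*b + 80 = (b - 1)*(b - 8*sqrt(2))*(b + 5*sqrt(2))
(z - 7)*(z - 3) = z^2 - 10*z + 21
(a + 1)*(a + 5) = a^2 + 6*a + 5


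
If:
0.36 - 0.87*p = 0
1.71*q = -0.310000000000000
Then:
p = 0.41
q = -0.18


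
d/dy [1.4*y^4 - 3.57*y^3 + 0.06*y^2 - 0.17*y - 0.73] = 5.6*y^3 - 10.71*y^2 + 0.12*y - 0.17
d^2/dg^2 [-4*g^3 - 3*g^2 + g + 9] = -24*g - 6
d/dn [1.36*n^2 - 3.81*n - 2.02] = 2.72*n - 3.81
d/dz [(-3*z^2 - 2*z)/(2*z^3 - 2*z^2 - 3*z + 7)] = (6*z^4 + 8*z^3 + 5*z^2 - 42*z - 14)/(4*z^6 - 8*z^5 - 8*z^4 + 40*z^3 - 19*z^2 - 42*z + 49)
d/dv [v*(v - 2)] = 2*v - 2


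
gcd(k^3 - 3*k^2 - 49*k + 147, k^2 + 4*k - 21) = k^2 + 4*k - 21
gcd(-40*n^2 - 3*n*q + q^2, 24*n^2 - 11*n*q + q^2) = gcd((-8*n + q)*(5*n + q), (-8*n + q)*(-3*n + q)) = -8*n + q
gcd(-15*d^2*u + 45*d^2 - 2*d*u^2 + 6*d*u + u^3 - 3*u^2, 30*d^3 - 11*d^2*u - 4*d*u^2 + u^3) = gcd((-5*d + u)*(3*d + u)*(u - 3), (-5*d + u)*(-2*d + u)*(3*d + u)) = -15*d^2 - 2*d*u + u^2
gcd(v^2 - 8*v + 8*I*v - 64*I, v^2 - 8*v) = v - 8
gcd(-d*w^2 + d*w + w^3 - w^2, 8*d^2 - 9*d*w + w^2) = -d + w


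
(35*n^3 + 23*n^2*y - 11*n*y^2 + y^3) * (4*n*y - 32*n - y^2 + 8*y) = 140*n^4*y - 1120*n^4 + 57*n^3*y^2 - 456*n^3*y - 67*n^2*y^3 + 536*n^2*y^2 + 15*n*y^4 - 120*n*y^3 - y^5 + 8*y^4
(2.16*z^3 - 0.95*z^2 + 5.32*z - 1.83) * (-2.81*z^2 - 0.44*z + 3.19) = -6.0696*z^5 + 1.7191*z^4 - 7.6408*z^3 - 0.229*z^2 + 17.776*z - 5.8377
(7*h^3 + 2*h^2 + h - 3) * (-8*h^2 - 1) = -56*h^5 - 16*h^4 - 15*h^3 + 22*h^2 - h + 3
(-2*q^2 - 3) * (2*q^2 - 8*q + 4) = -4*q^4 + 16*q^3 - 14*q^2 + 24*q - 12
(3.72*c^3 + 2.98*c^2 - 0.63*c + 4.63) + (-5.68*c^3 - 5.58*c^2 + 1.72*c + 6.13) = -1.96*c^3 - 2.6*c^2 + 1.09*c + 10.76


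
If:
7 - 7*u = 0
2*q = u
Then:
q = 1/2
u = 1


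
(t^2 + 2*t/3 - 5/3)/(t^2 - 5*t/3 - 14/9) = 3*(-3*t^2 - 2*t + 5)/(-9*t^2 + 15*t + 14)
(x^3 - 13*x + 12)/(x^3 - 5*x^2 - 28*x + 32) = (x - 3)/(x - 8)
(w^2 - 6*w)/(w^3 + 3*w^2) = (w - 6)/(w*(w + 3))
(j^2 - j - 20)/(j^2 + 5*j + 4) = (j - 5)/(j + 1)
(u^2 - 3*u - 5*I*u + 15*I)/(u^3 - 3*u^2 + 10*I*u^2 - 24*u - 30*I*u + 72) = (u - 5*I)/(u^2 + 10*I*u - 24)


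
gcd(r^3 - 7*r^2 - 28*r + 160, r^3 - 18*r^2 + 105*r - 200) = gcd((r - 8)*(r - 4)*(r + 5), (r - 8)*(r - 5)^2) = r - 8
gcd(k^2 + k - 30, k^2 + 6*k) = k + 6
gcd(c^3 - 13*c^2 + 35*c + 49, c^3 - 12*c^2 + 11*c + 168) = c - 7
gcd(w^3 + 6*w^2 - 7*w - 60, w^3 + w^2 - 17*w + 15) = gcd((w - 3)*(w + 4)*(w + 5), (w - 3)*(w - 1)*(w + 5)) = w^2 + 2*w - 15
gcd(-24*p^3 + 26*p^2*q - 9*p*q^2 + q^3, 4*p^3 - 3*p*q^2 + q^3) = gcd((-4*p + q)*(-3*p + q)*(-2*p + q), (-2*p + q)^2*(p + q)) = 2*p - q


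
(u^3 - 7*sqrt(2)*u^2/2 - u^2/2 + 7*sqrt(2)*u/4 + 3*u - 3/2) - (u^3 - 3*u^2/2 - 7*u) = -7*sqrt(2)*u^2/2 + u^2 + 7*sqrt(2)*u/4 + 10*u - 3/2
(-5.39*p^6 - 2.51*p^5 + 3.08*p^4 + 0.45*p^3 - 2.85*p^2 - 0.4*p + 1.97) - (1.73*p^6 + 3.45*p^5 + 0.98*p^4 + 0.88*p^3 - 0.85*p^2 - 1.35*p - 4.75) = -7.12*p^6 - 5.96*p^5 + 2.1*p^4 - 0.43*p^3 - 2.0*p^2 + 0.95*p + 6.72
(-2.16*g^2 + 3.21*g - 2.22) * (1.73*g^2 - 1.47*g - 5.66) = -3.7368*g^4 + 8.7285*g^3 + 3.6663*g^2 - 14.9052*g + 12.5652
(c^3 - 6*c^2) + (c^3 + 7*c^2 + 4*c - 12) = 2*c^3 + c^2 + 4*c - 12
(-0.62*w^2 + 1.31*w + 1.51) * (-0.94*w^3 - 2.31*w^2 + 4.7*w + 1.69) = 0.5828*w^5 + 0.2008*w^4 - 7.3595*w^3 + 1.6211*w^2 + 9.3109*w + 2.5519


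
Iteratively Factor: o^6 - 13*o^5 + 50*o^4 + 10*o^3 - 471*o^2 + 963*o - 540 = (o - 5)*(o^5 - 8*o^4 + 10*o^3 + 60*o^2 - 171*o + 108) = (o - 5)*(o - 4)*(o^4 - 4*o^3 - 6*o^2 + 36*o - 27) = (o - 5)*(o - 4)*(o - 1)*(o^3 - 3*o^2 - 9*o + 27) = (o - 5)*(o - 4)*(o - 1)*(o + 3)*(o^2 - 6*o + 9) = (o - 5)*(o - 4)*(o - 3)*(o - 1)*(o + 3)*(o - 3)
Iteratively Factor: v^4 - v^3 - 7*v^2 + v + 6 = (v - 1)*(v^3 - 7*v - 6) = (v - 1)*(v + 2)*(v^2 - 2*v - 3) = (v - 3)*(v - 1)*(v + 2)*(v + 1)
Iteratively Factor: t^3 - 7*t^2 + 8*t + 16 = (t + 1)*(t^2 - 8*t + 16) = (t - 4)*(t + 1)*(t - 4)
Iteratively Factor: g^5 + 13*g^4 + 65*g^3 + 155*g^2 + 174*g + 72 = (g + 3)*(g^4 + 10*g^3 + 35*g^2 + 50*g + 24) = (g + 3)*(g + 4)*(g^3 + 6*g^2 + 11*g + 6) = (g + 2)*(g + 3)*(g + 4)*(g^2 + 4*g + 3) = (g + 2)*(g + 3)^2*(g + 4)*(g + 1)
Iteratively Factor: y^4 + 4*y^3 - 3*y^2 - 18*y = (y + 3)*(y^3 + y^2 - 6*y) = y*(y + 3)*(y^2 + y - 6) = y*(y - 2)*(y + 3)*(y + 3)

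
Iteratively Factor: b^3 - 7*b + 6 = (b - 1)*(b^2 + b - 6) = (b - 1)*(b + 3)*(b - 2)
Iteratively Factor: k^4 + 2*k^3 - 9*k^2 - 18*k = (k - 3)*(k^3 + 5*k^2 + 6*k) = (k - 3)*(k + 2)*(k^2 + 3*k) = k*(k - 3)*(k + 2)*(k + 3)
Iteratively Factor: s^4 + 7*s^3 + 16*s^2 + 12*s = (s)*(s^3 + 7*s^2 + 16*s + 12) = s*(s + 2)*(s^2 + 5*s + 6) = s*(s + 2)^2*(s + 3)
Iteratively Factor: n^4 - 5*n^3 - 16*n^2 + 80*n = (n)*(n^3 - 5*n^2 - 16*n + 80) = n*(n + 4)*(n^2 - 9*n + 20) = n*(n - 4)*(n + 4)*(n - 5)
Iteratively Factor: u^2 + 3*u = (u + 3)*(u)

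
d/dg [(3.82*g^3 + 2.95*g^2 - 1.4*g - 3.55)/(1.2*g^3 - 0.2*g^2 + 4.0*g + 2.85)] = (-4.304*g^4 + 33.92*g^3 + 56.961*g^2 + 15.395*g + 10.21)/(1.44*g^6 - 0.48*g^5 + 9.64*g^4 + 5.24*g^3 + 14.86*g^2 + 22.8*g + 8.1225)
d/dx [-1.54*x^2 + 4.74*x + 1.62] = 4.74 - 3.08*x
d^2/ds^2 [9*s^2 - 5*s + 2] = 18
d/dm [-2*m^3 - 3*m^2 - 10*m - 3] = -6*m^2 - 6*m - 10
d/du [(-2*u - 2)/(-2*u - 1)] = -2/(2*u + 1)^2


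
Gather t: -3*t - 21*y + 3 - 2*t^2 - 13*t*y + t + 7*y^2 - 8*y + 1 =-2*t^2 + t*(-13*y - 2) + 7*y^2 - 29*y + 4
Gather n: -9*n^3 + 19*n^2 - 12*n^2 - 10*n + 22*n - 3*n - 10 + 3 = -9*n^3 + 7*n^2 + 9*n - 7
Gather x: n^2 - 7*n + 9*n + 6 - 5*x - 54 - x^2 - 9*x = n^2 + 2*n - x^2 - 14*x - 48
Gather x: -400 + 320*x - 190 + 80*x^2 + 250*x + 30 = 80*x^2 + 570*x - 560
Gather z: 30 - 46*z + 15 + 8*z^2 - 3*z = 8*z^2 - 49*z + 45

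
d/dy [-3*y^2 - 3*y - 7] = -6*y - 3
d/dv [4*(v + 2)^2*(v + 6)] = 4*(v + 2)*(3*v + 14)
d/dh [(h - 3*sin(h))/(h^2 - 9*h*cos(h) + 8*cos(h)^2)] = ((1 - 3*cos(h))*(h^2 - 9*h*cos(h) + 8*cos(h)^2) - (h - 3*sin(h))*(9*h*sin(h) + 2*h - 8*sin(2*h) - 9*cos(h)))/((h - 8*cos(h))^2*(h - cos(h))^2)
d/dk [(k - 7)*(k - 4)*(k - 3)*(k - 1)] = 4*k^3 - 45*k^2 + 150*k - 145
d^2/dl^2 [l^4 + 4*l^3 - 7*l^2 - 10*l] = 12*l^2 + 24*l - 14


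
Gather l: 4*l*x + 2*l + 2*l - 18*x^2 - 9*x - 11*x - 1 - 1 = l*(4*x + 4) - 18*x^2 - 20*x - 2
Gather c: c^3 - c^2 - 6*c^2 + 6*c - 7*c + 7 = c^3 - 7*c^2 - c + 7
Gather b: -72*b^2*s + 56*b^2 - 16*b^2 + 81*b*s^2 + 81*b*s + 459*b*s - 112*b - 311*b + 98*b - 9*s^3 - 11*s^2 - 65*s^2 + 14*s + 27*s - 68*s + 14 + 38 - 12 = b^2*(40 - 72*s) + b*(81*s^2 + 540*s - 325) - 9*s^3 - 76*s^2 - 27*s + 40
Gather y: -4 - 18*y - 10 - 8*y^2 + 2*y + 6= -8*y^2 - 16*y - 8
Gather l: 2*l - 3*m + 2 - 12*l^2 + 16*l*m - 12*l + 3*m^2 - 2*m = -12*l^2 + l*(16*m - 10) + 3*m^2 - 5*m + 2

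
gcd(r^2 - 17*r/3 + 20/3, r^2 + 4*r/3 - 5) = r - 5/3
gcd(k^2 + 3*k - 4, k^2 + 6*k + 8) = k + 4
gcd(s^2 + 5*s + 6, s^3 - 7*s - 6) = s + 2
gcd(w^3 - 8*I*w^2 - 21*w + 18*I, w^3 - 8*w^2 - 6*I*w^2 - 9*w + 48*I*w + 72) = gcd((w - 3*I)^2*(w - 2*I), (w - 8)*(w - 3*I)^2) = w^2 - 6*I*w - 9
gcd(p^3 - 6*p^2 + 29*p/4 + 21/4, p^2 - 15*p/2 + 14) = p - 7/2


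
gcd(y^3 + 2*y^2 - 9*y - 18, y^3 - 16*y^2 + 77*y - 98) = 1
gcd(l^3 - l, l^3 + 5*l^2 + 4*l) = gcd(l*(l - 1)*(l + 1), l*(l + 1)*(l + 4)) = l^2 + l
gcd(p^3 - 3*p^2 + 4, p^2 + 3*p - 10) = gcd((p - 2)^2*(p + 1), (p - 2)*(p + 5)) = p - 2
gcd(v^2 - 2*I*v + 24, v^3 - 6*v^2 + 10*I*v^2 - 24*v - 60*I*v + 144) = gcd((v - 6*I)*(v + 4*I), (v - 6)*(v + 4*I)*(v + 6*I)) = v + 4*I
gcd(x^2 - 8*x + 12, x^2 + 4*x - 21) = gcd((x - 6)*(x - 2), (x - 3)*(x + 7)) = 1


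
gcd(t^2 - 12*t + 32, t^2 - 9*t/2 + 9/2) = 1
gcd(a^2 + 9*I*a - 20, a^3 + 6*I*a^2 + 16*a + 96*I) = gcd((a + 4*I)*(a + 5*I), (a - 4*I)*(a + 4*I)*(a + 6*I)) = a + 4*I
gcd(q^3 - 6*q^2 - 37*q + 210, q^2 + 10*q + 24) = q + 6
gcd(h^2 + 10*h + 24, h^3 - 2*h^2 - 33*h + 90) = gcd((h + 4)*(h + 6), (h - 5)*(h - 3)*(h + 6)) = h + 6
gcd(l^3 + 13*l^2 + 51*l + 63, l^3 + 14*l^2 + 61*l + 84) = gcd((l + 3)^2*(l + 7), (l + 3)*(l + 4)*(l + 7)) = l^2 + 10*l + 21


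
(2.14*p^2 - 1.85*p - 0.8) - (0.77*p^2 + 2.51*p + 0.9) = 1.37*p^2 - 4.36*p - 1.7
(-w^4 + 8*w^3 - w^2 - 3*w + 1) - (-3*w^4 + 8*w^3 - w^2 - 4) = 2*w^4 - 3*w + 5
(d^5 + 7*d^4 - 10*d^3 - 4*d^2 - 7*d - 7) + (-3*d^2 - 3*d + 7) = d^5 + 7*d^4 - 10*d^3 - 7*d^2 - 10*d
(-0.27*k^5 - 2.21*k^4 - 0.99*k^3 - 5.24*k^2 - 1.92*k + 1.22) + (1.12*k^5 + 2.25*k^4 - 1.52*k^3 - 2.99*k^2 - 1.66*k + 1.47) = 0.85*k^5 + 0.04*k^4 - 2.51*k^3 - 8.23*k^2 - 3.58*k + 2.69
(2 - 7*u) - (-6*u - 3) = 5 - u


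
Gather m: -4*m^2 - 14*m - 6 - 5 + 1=-4*m^2 - 14*m - 10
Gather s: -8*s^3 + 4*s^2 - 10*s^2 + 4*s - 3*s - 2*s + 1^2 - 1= -8*s^3 - 6*s^2 - s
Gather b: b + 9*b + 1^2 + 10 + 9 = 10*b + 20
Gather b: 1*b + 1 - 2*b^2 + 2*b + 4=-2*b^2 + 3*b + 5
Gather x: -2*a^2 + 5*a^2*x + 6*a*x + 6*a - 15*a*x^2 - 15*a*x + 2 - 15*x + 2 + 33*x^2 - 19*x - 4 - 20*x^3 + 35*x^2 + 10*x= -2*a^2 + 6*a - 20*x^3 + x^2*(68 - 15*a) + x*(5*a^2 - 9*a - 24)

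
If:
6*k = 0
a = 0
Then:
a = 0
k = 0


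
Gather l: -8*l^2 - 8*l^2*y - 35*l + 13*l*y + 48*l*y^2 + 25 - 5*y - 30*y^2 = l^2*(-8*y - 8) + l*(48*y^2 + 13*y - 35) - 30*y^2 - 5*y + 25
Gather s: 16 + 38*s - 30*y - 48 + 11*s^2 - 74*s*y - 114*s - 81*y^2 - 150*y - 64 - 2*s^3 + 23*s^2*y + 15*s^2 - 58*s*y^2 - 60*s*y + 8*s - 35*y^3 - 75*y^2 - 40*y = -2*s^3 + s^2*(23*y + 26) + s*(-58*y^2 - 134*y - 68) - 35*y^3 - 156*y^2 - 220*y - 96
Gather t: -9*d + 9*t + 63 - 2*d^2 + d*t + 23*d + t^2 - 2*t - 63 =-2*d^2 + 14*d + t^2 + t*(d + 7)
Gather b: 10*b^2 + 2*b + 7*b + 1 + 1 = 10*b^2 + 9*b + 2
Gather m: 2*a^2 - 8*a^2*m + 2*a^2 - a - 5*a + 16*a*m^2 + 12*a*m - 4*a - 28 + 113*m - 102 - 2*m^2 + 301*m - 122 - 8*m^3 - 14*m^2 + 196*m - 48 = 4*a^2 - 10*a - 8*m^3 + m^2*(16*a - 16) + m*(-8*a^2 + 12*a + 610) - 300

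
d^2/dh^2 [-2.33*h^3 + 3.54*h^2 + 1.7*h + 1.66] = 7.08 - 13.98*h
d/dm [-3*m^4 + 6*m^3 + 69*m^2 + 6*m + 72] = -12*m^3 + 18*m^2 + 138*m + 6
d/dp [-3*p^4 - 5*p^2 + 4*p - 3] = -12*p^3 - 10*p + 4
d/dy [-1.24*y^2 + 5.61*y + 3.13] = 5.61 - 2.48*y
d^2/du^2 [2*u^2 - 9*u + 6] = 4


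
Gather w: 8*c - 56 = 8*c - 56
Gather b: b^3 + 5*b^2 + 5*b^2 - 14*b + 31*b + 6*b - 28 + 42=b^3 + 10*b^2 + 23*b + 14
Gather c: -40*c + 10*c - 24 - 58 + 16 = -30*c - 66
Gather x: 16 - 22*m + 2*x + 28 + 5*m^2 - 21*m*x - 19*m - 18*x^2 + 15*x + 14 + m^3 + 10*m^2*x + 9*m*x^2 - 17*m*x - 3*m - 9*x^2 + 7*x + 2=m^3 + 5*m^2 - 44*m + x^2*(9*m - 27) + x*(10*m^2 - 38*m + 24) + 60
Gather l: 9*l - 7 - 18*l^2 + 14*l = -18*l^2 + 23*l - 7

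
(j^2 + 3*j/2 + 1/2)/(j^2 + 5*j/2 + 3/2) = (2*j + 1)/(2*j + 3)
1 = 1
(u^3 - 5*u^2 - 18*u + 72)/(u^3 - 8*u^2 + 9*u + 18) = (u + 4)/(u + 1)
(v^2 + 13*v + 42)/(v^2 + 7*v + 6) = (v + 7)/(v + 1)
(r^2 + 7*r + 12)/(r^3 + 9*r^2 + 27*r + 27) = (r + 4)/(r^2 + 6*r + 9)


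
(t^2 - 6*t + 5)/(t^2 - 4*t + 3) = (t - 5)/(t - 3)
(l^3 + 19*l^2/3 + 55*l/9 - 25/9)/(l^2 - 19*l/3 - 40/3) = (3*l^2 + 14*l - 5)/(3*(l - 8))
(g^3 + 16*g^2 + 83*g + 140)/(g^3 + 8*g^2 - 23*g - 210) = (g^2 + 9*g + 20)/(g^2 + g - 30)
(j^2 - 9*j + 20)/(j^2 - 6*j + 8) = (j - 5)/(j - 2)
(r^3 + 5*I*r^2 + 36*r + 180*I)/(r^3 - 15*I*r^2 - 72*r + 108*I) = (r^2 + 11*I*r - 30)/(r^2 - 9*I*r - 18)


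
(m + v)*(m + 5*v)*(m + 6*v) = m^3 + 12*m^2*v + 41*m*v^2 + 30*v^3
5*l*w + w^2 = w*(5*l + w)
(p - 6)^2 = p^2 - 12*p + 36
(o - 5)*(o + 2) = o^2 - 3*o - 10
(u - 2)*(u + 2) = u^2 - 4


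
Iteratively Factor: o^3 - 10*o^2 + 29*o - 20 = (o - 4)*(o^2 - 6*o + 5) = (o - 4)*(o - 1)*(o - 5)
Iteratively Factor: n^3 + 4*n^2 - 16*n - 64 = (n + 4)*(n^2 - 16) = (n + 4)^2*(n - 4)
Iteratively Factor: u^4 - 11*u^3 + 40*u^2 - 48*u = (u - 3)*(u^3 - 8*u^2 + 16*u) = u*(u - 3)*(u^2 - 8*u + 16) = u*(u - 4)*(u - 3)*(u - 4)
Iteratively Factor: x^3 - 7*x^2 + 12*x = (x)*(x^2 - 7*x + 12) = x*(x - 4)*(x - 3)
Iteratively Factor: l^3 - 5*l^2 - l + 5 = (l - 1)*(l^2 - 4*l - 5) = (l - 1)*(l + 1)*(l - 5)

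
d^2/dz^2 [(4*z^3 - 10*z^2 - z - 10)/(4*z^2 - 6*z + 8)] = 2*(-30*z^3 - 12*z^2 + 198*z - 91)/(8*z^6 - 36*z^5 + 102*z^4 - 171*z^3 + 204*z^2 - 144*z + 64)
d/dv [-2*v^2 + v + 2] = 1 - 4*v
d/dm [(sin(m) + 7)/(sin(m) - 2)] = -9*cos(m)/(sin(m) - 2)^2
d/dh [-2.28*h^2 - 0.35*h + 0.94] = -4.56*h - 0.35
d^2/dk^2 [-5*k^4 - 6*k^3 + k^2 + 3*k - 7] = -60*k^2 - 36*k + 2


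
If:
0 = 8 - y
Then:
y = 8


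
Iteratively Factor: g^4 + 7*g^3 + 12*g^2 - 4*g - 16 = (g + 4)*(g^3 + 3*g^2 - 4) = (g + 2)*(g + 4)*(g^2 + g - 2) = (g + 2)^2*(g + 4)*(g - 1)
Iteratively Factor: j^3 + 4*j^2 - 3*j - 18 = (j - 2)*(j^2 + 6*j + 9) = (j - 2)*(j + 3)*(j + 3)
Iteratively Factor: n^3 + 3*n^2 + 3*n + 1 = (n + 1)*(n^2 + 2*n + 1) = (n + 1)^2*(n + 1)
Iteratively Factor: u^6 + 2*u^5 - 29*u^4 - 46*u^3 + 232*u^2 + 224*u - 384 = (u + 4)*(u^5 - 2*u^4 - 21*u^3 + 38*u^2 + 80*u - 96) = (u - 1)*(u + 4)*(u^4 - u^3 - 22*u^2 + 16*u + 96) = (u - 1)*(u + 2)*(u + 4)*(u^3 - 3*u^2 - 16*u + 48) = (u - 1)*(u + 2)*(u + 4)^2*(u^2 - 7*u + 12) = (u - 3)*(u - 1)*(u + 2)*(u + 4)^2*(u - 4)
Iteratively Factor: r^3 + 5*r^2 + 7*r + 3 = (r + 3)*(r^2 + 2*r + 1) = (r + 1)*(r + 3)*(r + 1)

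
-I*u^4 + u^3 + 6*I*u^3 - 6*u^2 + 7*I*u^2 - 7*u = u*(u - 7)*(u + I)*(-I*u - I)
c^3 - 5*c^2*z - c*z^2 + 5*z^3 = (c - 5*z)*(c - z)*(c + z)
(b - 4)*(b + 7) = b^2 + 3*b - 28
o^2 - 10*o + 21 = (o - 7)*(o - 3)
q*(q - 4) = q^2 - 4*q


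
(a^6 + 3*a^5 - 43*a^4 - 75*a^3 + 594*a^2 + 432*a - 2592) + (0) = a^6 + 3*a^5 - 43*a^4 - 75*a^3 + 594*a^2 + 432*a - 2592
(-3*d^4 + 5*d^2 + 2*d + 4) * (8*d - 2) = -24*d^5 + 6*d^4 + 40*d^3 + 6*d^2 + 28*d - 8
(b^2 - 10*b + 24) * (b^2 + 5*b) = b^4 - 5*b^3 - 26*b^2 + 120*b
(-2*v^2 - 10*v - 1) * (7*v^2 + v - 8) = -14*v^4 - 72*v^3 - v^2 + 79*v + 8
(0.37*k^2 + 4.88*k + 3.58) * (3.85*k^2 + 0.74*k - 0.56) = 1.4245*k^4 + 19.0618*k^3 + 17.187*k^2 - 0.0836000000000001*k - 2.0048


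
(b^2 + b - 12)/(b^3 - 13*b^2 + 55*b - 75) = (b + 4)/(b^2 - 10*b + 25)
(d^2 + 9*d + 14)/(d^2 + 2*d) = (d + 7)/d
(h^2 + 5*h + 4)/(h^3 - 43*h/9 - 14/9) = 9*(h^2 + 5*h + 4)/(9*h^3 - 43*h - 14)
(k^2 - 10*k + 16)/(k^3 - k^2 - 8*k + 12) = (k - 8)/(k^2 + k - 6)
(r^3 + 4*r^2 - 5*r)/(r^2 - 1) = r*(r + 5)/(r + 1)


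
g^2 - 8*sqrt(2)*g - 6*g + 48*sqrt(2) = (g - 6)*(g - 8*sqrt(2))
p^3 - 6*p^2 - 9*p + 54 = (p - 6)*(p - 3)*(p + 3)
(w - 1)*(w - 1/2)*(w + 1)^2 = w^4 + w^3/2 - 3*w^2/2 - w/2 + 1/2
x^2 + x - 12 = (x - 3)*(x + 4)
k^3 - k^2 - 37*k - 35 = (k - 7)*(k + 1)*(k + 5)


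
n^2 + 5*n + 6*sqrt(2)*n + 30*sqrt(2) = (n + 5)*(n + 6*sqrt(2))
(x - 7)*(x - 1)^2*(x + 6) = x^4 - 3*x^3 - 39*x^2 + 83*x - 42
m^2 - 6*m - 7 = (m - 7)*(m + 1)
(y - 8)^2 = y^2 - 16*y + 64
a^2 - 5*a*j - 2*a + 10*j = (a - 2)*(a - 5*j)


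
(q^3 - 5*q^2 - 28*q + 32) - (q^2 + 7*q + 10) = q^3 - 6*q^2 - 35*q + 22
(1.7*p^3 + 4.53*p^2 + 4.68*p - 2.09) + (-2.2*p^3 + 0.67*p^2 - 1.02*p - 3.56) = -0.5*p^3 + 5.2*p^2 + 3.66*p - 5.65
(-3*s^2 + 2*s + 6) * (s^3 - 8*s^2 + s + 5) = -3*s^5 + 26*s^4 - 13*s^3 - 61*s^2 + 16*s + 30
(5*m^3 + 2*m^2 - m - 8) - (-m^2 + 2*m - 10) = 5*m^3 + 3*m^2 - 3*m + 2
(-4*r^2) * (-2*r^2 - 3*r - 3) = 8*r^4 + 12*r^3 + 12*r^2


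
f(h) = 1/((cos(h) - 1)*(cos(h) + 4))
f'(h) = sin(h)/((cos(h) - 1)*(cos(h) + 4)^2) + sin(h)/((cos(h) - 1)^2*(cos(h) + 4))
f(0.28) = -5.18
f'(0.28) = 36.44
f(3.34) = -0.17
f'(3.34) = -0.01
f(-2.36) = -0.18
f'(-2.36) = -0.04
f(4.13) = -0.19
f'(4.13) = -0.06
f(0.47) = -1.89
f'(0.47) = 7.70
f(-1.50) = -0.26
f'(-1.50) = -0.22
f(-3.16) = -0.17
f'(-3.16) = 0.00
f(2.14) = -0.19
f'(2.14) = 0.06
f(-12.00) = -1.32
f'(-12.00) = 4.40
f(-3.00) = -0.17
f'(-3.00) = 0.00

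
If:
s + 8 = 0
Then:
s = -8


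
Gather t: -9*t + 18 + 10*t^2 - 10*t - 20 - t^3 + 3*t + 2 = -t^3 + 10*t^2 - 16*t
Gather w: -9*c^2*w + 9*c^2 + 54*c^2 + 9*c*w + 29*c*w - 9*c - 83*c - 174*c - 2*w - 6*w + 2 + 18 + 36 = 63*c^2 - 266*c + w*(-9*c^2 + 38*c - 8) + 56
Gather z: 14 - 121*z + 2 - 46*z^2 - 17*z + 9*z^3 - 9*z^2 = 9*z^3 - 55*z^2 - 138*z + 16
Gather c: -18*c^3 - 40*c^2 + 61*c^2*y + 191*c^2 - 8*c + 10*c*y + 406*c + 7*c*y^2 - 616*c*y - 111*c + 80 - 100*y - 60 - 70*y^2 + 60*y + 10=-18*c^3 + c^2*(61*y + 151) + c*(7*y^2 - 606*y + 287) - 70*y^2 - 40*y + 30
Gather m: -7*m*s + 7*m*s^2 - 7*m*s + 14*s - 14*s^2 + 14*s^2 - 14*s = m*(7*s^2 - 14*s)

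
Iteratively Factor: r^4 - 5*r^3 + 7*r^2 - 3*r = (r - 1)*(r^3 - 4*r^2 + 3*r) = (r - 1)^2*(r^2 - 3*r) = (r - 3)*(r - 1)^2*(r)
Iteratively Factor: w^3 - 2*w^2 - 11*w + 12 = (w - 4)*(w^2 + 2*w - 3) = (w - 4)*(w - 1)*(w + 3)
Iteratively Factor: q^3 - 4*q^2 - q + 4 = (q - 4)*(q^2 - 1) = (q - 4)*(q + 1)*(q - 1)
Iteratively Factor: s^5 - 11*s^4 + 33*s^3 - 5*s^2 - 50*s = (s - 2)*(s^4 - 9*s^3 + 15*s^2 + 25*s) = (s - 5)*(s - 2)*(s^3 - 4*s^2 - 5*s) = (s - 5)^2*(s - 2)*(s^2 + s) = (s - 5)^2*(s - 2)*(s + 1)*(s)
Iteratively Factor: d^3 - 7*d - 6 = (d + 2)*(d^2 - 2*d - 3) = (d + 1)*(d + 2)*(d - 3)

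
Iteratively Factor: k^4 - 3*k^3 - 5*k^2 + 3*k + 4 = (k - 1)*(k^3 - 2*k^2 - 7*k - 4) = (k - 1)*(k + 1)*(k^2 - 3*k - 4) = (k - 4)*(k - 1)*(k + 1)*(k + 1)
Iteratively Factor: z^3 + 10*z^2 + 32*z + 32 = (z + 4)*(z^2 + 6*z + 8) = (z + 4)^2*(z + 2)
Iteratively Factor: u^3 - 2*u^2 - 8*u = (u - 4)*(u^2 + 2*u) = u*(u - 4)*(u + 2)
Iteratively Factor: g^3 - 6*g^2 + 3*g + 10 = (g - 2)*(g^2 - 4*g - 5) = (g - 5)*(g - 2)*(g + 1)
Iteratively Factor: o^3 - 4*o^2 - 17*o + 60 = (o - 3)*(o^2 - o - 20) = (o - 5)*(o - 3)*(o + 4)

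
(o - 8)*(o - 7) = o^2 - 15*o + 56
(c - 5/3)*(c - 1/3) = c^2 - 2*c + 5/9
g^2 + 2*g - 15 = (g - 3)*(g + 5)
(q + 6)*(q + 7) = q^2 + 13*q + 42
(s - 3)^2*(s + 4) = s^3 - 2*s^2 - 15*s + 36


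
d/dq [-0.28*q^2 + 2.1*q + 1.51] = 2.1 - 0.56*q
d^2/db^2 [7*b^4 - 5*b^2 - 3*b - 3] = 84*b^2 - 10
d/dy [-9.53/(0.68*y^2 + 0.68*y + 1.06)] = (12.9608*y + 6.4804)/(0.68*y^2 + 0.68*y + 1.06)^2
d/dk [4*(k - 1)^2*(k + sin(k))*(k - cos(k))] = (4*k - 4)*((k - 1)*(k + sin(k))*(sin(k) + 1) + (k - 1)*(k - cos(k))*(cos(k) + 1) + 2*(k + sin(k))*(k - cos(k)))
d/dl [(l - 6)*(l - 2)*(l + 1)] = 3*l^2 - 14*l + 4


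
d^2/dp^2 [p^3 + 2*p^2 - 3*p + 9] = 6*p + 4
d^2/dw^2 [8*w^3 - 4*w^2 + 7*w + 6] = 48*w - 8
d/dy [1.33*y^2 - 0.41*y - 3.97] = 2.66*y - 0.41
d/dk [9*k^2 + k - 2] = 18*k + 1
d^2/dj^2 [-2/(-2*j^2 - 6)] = 6*(j^2 - 1)/(j^2 + 3)^3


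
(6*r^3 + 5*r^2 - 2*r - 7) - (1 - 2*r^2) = 6*r^3 + 7*r^2 - 2*r - 8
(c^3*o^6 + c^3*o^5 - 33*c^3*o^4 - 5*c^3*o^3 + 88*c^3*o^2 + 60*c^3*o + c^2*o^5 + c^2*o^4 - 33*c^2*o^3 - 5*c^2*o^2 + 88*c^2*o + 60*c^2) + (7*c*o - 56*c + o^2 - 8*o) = c^3*o^6 + c^3*o^5 - 33*c^3*o^4 - 5*c^3*o^3 + 88*c^3*o^2 + 60*c^3*o + c^2*o^5 + c^2*o^4 - 33*c^2*o^3 - 5*c^2*o^2 + 88*c^2*o + 60*c^2 + 7*c*o - 56*c + o^2 - 8*o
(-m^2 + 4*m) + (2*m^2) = m^2 + 4*m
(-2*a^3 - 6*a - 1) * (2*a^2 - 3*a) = -4*a^5 + 6*a^4 - 12*a^3 + 16*a^2 + 3*a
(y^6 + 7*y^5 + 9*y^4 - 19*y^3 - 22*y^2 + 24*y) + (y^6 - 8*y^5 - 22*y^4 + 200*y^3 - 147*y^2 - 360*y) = 2*y^6 - y^5 - 13*y^4 + 181*y^3 - 169*y^2 - 336*y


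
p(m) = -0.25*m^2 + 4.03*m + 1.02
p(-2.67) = -11.52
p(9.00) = 17.04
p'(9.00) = -0.47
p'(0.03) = 4.02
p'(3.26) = 2.40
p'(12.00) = -1.97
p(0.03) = 1.14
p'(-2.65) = 5.36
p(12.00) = 13.38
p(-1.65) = -6.31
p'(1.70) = 3.18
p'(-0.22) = 4.14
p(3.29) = 11.57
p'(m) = 4.03 - 0.5*m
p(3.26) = 11.50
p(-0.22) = 0.12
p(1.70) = 7.15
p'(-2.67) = 5.36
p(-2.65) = -11.42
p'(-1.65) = 4.86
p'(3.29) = 2.38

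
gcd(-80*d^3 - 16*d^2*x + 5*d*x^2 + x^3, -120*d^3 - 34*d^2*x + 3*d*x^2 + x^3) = 20*d^2 + 9*d*x + x^2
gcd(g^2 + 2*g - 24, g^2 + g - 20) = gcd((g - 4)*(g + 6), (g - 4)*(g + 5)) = g - 4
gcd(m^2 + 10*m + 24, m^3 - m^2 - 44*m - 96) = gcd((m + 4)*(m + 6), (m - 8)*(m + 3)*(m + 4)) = m + 4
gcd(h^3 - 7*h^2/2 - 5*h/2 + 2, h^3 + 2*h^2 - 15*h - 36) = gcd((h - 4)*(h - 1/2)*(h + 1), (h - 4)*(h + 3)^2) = h - 4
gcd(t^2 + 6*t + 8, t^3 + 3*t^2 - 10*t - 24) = t^2 + 6*t + 8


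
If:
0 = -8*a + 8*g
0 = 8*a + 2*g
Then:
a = 0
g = 0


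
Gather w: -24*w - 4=-24*w - 4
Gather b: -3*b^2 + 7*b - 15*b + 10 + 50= -3*b^2 - 8*b + 60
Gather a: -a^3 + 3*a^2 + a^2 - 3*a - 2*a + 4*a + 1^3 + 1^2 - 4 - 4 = -a^3 + 4*a^2 - a - 6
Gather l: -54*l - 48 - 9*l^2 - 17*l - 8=-9*l^2 - 71*l - 56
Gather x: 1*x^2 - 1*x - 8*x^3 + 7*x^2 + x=-8*x^3 + 8*x^2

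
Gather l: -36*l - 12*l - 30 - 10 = -48*l - 40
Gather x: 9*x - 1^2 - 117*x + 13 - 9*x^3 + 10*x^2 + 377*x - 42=-9*x^3 + 10*x^2 + 269*x - 30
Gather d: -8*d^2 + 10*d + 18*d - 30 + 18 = -8*d^2 + 28*d - 12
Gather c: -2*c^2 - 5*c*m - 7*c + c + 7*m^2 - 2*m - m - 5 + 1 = -2*c^2 + c*(-5*m - 6) + 7*m^2 - 3*m - 4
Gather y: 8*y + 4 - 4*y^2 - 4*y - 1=-4*y^2 + 4*y + 3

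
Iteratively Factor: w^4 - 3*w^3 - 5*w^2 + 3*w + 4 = (w + 1)*(w^3 - 4*w^2 - w + 4) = (w - 1)*(w + 1)*(w^2 - 3*w - 4) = (w - 1)*(w + 1)^2*(w - 4)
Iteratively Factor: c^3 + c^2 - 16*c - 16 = (c - 4)*(c^2 + 5*c + 4) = (c - 4)*(c + 4)*(c + 1)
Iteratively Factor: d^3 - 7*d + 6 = (d - 1)*(d^2 + d - 6) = (d - 1)*(d + 3)*(d - 2)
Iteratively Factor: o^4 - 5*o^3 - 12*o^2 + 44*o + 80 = (o + 2)*(o^3 - 7*o^2 + 2*o + 40) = (o - 4)*(o + 2)*(o^2 - 3*o - 10) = (o - 5)*(o - 4)*(o + 2)*(o + 2)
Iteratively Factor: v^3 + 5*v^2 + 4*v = (v + 1)*(v^2 + 4*v) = (v + 1)*(v + 4)*(v)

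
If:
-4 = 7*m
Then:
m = -4/7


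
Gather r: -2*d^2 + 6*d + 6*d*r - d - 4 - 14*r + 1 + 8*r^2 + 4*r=-2*d^2 + 5*d + 8*r^2 + r*(6*d - 10) - 3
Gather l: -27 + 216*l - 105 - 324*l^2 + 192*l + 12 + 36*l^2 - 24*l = -288*l^2 + 384*l - 120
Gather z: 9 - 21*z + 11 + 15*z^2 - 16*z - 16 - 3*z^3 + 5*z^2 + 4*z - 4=-3*z^3 + 20*z^2 - 33*z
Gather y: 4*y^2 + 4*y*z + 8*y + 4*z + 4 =4*y^2 + y*(4*z + 8) + 4*z + 4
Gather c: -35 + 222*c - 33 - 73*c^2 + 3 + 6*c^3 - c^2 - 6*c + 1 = 6*c^3 - 74*c^2 + 216*c - 64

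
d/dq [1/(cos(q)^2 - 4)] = 2*sin(q)*cos(q)/(cos(q)^2 - 4)^2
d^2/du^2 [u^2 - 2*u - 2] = 2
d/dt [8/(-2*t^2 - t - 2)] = 8*(4*t + 1)/(2*t^2 + t + 2)^2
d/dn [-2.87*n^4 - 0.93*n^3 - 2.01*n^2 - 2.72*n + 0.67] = -11.48*n^3 - 2.79*n^2 - 4.02*n - 2.72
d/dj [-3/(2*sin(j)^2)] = 3*cos(j)/sin(j)^3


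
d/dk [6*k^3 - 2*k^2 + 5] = 2*k*(9*k - 2)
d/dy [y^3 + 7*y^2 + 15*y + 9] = 3*y^2 + 14*y + 15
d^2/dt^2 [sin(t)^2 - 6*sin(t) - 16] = 6*sin(t) + 2*cos(2*t)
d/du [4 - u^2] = -2*u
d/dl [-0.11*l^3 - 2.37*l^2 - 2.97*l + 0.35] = -0.33*l^2 - 4.74*l - 2.97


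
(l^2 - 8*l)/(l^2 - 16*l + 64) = l/(l - 8)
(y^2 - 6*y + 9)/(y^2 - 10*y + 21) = (y - 3)/(y - 7)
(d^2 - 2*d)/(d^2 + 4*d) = (d - 2)/(d + 4)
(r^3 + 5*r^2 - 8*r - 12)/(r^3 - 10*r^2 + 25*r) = (r^3 + 5*r^2 - 8*r - 12)/(r*(r^2 - 10*r + 25))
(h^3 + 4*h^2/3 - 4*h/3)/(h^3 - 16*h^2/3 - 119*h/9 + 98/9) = 3*h*(h + 2)/(3*h^2 - 14*h - 49)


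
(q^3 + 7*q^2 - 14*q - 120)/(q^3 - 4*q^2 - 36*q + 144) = (q + 5)/(q - 6)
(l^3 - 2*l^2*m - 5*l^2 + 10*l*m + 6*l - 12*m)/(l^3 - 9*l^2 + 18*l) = (l^2 - 2*l*m - 2*l + 4*m)/(l*(l - 6))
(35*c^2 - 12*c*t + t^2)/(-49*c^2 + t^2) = (-5*c + t)/(7*c + t)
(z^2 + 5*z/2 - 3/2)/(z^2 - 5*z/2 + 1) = (z + 3)/(z - 2)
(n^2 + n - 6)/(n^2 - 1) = (n^2 + n - 6)/(n^2 - 1)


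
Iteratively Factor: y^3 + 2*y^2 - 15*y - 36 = (y + 3)*(y^2 - y - 12) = (y + 3)^2*(y - 4)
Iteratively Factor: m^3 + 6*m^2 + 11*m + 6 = (m + 1)*(m^2 + 5*m + 6) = (m + 1)*(m + 2)*(m + 3)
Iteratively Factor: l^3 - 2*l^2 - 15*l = (l)*(l^2 - 2*l - 15) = l*(l - 5)*(l + 3)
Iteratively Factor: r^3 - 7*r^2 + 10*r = (r)*(r^2 - 7*r + 10) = r*(r - 5)*(r - 2)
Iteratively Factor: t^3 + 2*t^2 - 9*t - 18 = (t + 3)*(t^2 - t - 6) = (t - 3)*(t + 3)*(t + 2)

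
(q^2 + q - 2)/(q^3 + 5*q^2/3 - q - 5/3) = 3*(q + 2)/(3*q^2 + 8*q + 5)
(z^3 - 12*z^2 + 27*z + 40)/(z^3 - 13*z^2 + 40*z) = (z + 1)/z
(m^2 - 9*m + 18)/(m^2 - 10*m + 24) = (m - 3)/(m - 4)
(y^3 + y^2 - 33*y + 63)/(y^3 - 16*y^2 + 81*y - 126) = (y^2 + 4*y - 21)/(y^2 - 13*y + 42)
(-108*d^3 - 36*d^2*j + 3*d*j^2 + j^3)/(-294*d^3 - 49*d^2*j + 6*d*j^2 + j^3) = (18*d^2 + 3*d*j - j^2)/(49*d^2 - j^2)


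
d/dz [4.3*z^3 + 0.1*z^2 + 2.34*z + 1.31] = 12.9*z^2 + 0.2*z + 2.34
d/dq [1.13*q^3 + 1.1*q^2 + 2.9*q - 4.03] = 3.39*q^2 + 2.2*q + 2.9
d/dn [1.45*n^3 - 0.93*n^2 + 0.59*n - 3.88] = 4.35*n^2 - 1.86*n + 0.59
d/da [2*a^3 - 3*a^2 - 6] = 6*a*(a - 1)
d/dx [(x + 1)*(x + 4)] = 2*x + 5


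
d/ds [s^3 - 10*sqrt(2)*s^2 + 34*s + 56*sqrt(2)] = 3*s^2 - 20*sqrt(2)*s + 34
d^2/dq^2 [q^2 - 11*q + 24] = 2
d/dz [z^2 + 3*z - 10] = 2*z + 3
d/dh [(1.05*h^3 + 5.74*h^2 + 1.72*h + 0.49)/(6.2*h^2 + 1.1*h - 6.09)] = (6.51*h^4 + 2.31*h^3 - 23.5335*h^2 - 75.9892*h - 11.0138)/(38.44*h^4 + 13.64*h^3 - 74.306*h^2 - 13.398*h + 37.0881)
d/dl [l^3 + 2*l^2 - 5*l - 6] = 3*l^2 + 4*l - 5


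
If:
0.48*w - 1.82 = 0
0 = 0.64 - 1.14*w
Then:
No Solution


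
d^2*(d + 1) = d^3 + d^2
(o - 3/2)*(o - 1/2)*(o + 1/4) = o^3 - 7*o^2/4 + o/4 + 3/16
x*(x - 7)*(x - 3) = x^3 - 10*x^2 + 21*x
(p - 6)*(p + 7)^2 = p^3 + 8*p^2 - 35*p - 294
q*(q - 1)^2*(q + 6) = q^4 + 4*q^3 - 11*q^2 + 6*q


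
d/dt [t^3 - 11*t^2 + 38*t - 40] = 3*t^2 - 22*t + 38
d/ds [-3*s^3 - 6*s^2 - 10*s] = -9*s^2 - 12*s - 10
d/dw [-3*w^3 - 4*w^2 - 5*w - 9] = -9*w^2 - 8*w - 5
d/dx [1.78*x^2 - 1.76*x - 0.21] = 3.56*x - 1.76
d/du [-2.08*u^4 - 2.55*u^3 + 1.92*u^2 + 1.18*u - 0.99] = -8.32*u^3 - 7.65*u^2 + 3.84*u + 1.18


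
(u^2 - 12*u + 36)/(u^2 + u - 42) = (u - 6)/(u + 7)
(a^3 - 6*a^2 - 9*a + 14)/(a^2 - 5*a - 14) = a - 1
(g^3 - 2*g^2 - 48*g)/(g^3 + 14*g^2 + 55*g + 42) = g*(g - 8)/(g^2 + 8*g + 7)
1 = 1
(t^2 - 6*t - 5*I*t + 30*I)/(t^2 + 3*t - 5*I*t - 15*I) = (t - 6)/(t + 3)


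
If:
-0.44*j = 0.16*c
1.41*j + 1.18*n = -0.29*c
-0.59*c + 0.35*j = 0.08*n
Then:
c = 0.00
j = 0.00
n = 0.00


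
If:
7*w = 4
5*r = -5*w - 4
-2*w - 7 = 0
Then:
No Solution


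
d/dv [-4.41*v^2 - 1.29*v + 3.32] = -8.82*v - 1.29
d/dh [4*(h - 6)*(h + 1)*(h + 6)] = 12*h^2 + 8*h - 144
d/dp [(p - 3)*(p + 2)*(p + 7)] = 3*p^2 + 12*p - 13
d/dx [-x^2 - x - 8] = -2*x - 1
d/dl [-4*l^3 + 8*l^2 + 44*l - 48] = -12*l^2 + 16*l + 44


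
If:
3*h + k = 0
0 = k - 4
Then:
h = -4/3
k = 4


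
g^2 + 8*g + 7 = (g + 1)*(g + 7)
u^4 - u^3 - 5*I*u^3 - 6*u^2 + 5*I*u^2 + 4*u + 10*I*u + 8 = (u - 2)*(u + 1)*(u - 4*I)*(u - I)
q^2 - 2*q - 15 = (q - 5)*(q + 3)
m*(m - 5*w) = m^2 - 5*m*w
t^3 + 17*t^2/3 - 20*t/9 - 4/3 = (t - 2/3)*(t + 1/3)*(t + 6)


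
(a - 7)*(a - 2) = a^2 - 9*a + 14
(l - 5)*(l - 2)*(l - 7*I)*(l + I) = l^4 - 7*l^3 - 6*I*l^3 + 17*l^2 + 42*I*l^2 - 49*l - 60*I*l + 70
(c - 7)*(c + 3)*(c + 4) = c^3 - 37*c - 84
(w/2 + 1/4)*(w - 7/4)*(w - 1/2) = w^3/2 - 7*w^2/8 - w/8 + 7/32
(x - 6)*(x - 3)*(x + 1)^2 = x^4 - 7*x^3 + x^2 + 27*x + 18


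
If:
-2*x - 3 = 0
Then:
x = -3/2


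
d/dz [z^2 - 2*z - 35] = 2*z - 2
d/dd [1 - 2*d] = -2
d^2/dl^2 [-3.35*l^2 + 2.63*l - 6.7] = -6.70000000000000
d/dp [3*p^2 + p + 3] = 6*p + 1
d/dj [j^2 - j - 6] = 2*j - 1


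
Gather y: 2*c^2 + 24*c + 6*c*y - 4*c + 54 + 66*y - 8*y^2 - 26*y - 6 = 2*c^2 + 20*c - 8*y^2 + y*(6*c + 40) + 48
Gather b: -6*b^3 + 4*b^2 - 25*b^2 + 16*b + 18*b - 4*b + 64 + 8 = -6*b^3 - 21*b^2 + 30*b + 72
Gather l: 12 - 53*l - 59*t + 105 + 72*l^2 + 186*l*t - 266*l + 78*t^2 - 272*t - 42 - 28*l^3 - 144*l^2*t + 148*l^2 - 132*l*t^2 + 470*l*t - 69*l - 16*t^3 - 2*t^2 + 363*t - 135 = -28*l^3 + l^2*(220 - 144*t) + l*(-132*t^2 + 656*t - 388) - 16*t^3 + 76*t^2 + 32*t - 60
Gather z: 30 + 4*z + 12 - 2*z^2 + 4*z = -2*z^2 + 8*z + 42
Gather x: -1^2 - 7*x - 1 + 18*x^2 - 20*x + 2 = 18*x^2 - 27*x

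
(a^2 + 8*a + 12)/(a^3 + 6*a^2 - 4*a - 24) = 1/(a - 2)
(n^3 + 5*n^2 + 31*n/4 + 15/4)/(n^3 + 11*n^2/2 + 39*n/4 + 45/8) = 2*(n + 1)/(2*n + 3)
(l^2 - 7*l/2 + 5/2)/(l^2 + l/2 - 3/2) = (2*l - 5)/(2*l + 3)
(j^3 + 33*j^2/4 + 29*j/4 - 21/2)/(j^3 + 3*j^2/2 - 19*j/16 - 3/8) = 4*(j + 7)/(4*j + 1)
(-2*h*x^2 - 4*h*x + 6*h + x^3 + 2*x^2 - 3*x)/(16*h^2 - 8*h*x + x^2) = (-2*h*x^2 - 4*h*x + 6*h + x^3 + 2*x^2 - 3*x)/(16*h^2 - 8*h*x + x^2)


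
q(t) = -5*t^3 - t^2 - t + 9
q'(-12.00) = -2137.00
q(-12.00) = 8517.00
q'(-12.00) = -2137.00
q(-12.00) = 8517.00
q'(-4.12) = -247.38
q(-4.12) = 345.82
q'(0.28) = -2.74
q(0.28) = 8.53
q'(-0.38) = -2.41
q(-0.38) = 9.51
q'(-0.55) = -4.44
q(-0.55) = 10.08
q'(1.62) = -43.61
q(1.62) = -16.50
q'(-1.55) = -33.94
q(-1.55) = 26.77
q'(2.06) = -68.77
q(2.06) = -41.01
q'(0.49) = -5.58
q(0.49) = 7.68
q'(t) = -15*t^2 - 2*t - 1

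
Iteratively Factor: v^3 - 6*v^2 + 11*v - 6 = (v - 2)*(v^2 - 4*v + 3) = (v - 2)*(v - 1)*(v - 3)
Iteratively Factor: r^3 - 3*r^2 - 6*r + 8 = (r - 4)*(r^2 + r - 2) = (r - 4)*(r + 2)*(r - 1)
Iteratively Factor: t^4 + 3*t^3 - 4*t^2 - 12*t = (t)*(t^3 + 3*t^2 - 4*t - 12) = t*(t - 2)*(t^2 + 5*t + 6) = t*(t - 2)*(t + 2)*(t + 3)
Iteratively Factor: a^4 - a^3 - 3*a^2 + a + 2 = (a - 1)*(a^3 - 3*a - 2) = (a - 1)*(a + 1)*(a^2 - a - 2) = (a - 2)*(a - 1)*(a + 1)*(a + 1)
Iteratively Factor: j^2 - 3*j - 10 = (j + 2)*(j - 5)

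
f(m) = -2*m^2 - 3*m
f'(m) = -4*m - 3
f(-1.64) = -0.46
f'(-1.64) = 3.56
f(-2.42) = -4.45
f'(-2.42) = 6.68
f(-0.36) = 0.82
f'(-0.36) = -1.56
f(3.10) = -28.52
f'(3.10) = -15.40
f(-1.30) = 0.52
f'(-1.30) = 2.20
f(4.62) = -56.55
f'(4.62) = -21.48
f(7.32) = -129.12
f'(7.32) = -32.28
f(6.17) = -94.65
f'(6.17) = -27.68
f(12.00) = -324.00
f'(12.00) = -51.00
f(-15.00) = -405.00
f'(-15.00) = 57.00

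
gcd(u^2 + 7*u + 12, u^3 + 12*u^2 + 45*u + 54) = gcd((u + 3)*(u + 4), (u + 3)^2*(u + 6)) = u + 3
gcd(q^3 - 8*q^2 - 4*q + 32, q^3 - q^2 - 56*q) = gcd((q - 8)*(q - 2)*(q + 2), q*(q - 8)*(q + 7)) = q - 8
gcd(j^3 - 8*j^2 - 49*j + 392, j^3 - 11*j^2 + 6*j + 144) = j - 8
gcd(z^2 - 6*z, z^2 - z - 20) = 1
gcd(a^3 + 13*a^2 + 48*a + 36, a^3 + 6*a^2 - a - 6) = a^2 + 7*a + 6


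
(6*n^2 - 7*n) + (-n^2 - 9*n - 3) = 5*n^2 - 16*n - 3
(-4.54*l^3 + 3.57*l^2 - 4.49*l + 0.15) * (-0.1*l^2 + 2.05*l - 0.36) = 0.454*l^5 - 9.664*l^4 + 9.4019*l^3 - 10.5047*l^2 + 1.9239*l - 0.054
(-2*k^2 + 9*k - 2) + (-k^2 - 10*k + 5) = -3*k^2 - k + 3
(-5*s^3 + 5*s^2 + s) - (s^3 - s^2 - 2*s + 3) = -6*s^3 + 6*s^2 + 3*s - 3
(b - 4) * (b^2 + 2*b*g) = b^3 + 2*b^2*g - 4*b^2 - 8*b*g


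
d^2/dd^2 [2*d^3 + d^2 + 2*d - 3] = 12*d + 2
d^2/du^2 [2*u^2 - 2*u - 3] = 4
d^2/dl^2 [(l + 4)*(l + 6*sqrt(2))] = 2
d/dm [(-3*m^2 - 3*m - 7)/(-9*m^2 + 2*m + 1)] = 11*(-3*m^2 - 12*m + 1)/(81*m^4 - 36*m^3 - 14*m^2 + 4*m + 1)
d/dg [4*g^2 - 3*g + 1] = 8*g - 3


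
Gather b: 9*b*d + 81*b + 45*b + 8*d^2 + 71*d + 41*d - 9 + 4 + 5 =b*(9*d + 126) + 8*d^2 + 112*d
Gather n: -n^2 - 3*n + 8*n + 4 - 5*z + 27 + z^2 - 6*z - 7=-n^2 + 5*n + z^2 - 11*z + 24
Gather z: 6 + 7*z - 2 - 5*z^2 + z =-5*z^2 + 8*z + 4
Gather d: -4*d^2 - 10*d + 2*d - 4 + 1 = -4*d^2 - 8*d - 3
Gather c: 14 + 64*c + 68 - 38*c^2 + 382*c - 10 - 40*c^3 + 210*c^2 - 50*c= -40*c^3 + 172*c^2 + 396*c + 72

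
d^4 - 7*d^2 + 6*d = d*(d - 2)*(d - 1)*(d + 3)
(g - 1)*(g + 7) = g^2 + 6*g - 7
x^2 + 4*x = x*(x + 4)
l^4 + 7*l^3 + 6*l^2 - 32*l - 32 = (l - 2)*(l + 1)*(l + 4)^2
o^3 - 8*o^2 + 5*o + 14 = (o - 7)*(o - 2)*(o + 1)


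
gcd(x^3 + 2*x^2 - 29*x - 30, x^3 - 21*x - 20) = x^2 - 4*x - 5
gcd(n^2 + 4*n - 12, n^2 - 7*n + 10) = n - 2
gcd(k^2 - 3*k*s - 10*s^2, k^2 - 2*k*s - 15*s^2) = -k + 5*s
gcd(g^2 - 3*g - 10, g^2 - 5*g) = g - 5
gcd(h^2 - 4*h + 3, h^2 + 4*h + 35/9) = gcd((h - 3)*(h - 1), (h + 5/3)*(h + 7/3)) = 1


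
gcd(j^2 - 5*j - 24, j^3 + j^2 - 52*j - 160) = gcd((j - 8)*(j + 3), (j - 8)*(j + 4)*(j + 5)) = j - 8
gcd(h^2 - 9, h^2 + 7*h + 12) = h + 3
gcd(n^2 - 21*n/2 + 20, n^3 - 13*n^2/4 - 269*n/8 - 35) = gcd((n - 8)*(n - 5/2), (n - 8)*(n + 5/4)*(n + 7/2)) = n - 8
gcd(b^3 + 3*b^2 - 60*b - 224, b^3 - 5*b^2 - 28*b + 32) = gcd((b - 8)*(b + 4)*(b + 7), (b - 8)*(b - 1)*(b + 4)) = b^2 - 4*b - 32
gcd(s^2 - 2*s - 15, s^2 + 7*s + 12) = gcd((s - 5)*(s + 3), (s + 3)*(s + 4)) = s + 3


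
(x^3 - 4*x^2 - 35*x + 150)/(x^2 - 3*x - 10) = (x^2 + x - 30)/(x + 2)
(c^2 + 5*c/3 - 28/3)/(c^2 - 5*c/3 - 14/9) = 3*(c + 4)/(3*c + 2)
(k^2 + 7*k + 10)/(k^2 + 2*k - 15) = (k + 2)/(k - 3)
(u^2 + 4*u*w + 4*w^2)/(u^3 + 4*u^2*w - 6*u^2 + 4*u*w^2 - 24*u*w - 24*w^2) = 1/(u - 6)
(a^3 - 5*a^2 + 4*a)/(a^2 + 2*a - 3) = a*(a - 4)/(a + 3)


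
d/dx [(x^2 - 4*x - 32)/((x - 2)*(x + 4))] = 6/(x^2 - 4*x + 4)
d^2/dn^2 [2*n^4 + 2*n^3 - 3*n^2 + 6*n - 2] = 24*n^2 + 12*n - 6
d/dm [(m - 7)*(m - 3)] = 2*m - 10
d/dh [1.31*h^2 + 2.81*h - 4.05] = 2.62*h + 2.81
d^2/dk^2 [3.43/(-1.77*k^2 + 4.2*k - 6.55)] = (21.491694*k^2 - 50.99724*k - 3.43*(3.54*k - 4.2)*(7.08*k - 8.4) + 79.53141)/(1.77*k^2 - 4.2*k + 6.55)^3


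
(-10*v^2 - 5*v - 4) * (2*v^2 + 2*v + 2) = -20*v^4 - 30*v^3 - 38*v^2 - 18*v - 8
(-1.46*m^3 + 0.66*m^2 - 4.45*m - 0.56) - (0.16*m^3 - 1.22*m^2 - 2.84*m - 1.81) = -1.62*m^3 + 1.88*m^2 - 1.61*m + 1.25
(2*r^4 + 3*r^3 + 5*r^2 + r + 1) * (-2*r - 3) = -4*r^5 - 12*r^4 - 19*r^3 - 17*r^2 - 5*r - 3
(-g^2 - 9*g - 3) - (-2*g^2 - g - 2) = g^2 - 8*g - 1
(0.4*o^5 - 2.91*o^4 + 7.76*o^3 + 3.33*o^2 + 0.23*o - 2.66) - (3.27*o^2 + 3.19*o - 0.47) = 0.4*o^5 - 2.91*o^4 + 7.76*o^3 + 0.0600000000000001*o^2 - 2.96*o - 2.19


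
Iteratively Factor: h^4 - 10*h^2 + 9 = (h + 3)*(h^3 - 3*h^2 - h + 3) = (h - 1)*(h + 3)*(h^2 - 2*h - 3) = (h - 1)*(h + 1)*(h + 3)*(h - 3)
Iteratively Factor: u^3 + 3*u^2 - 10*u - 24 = (u - 3)*(u^2 + 6*u + 8) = (u - 3)*(u + 4)*(u + 2)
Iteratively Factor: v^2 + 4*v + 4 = (v + 2)*(v + 2)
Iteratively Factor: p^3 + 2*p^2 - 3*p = (p)*(p^2 + 2*p - 3) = p*(p - 1)*(p + 3)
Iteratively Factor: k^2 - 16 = (k - 4)*(k + 4)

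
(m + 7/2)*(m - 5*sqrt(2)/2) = m^2 - 5*sqrt(2)*m/2 + 7*m/2 - 35*sqrt(2)/4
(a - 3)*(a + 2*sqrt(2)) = a^2 - 3*a + 2*sqrt(2)*a - 6*sqrt(2)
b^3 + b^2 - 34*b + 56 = (b - 4)*(b - 2)*(b + 7)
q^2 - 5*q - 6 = (q - 6)*(q + 1)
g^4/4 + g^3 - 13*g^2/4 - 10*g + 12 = (g/4 + 1)*(g - 3)*(g - 1)*(g + 4)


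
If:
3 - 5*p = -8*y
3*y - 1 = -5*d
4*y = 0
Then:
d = 1/5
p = 3/5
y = 0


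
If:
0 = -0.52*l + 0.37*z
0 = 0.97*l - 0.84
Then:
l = 0.87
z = 1.22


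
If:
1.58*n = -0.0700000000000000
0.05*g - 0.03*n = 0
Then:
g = -0.03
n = -0.04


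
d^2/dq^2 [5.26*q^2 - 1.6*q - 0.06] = 10.5200000000000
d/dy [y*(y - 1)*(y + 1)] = 3*y^2 - 1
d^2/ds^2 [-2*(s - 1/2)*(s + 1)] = -4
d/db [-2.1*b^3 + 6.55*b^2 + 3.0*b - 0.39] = -6.3*b^2 + 13.1*b + 3.0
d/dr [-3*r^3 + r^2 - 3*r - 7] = -9*r^2 + 2*r - 3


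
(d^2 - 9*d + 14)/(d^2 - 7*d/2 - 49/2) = 2*(d - 2)/(2*d + 7)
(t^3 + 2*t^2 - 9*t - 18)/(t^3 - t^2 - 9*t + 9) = (t + 2)/(t - 1)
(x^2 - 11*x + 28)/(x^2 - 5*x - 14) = (x - 4)/(x + 2)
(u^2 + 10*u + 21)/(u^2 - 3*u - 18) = (u + 7)/(u - 6)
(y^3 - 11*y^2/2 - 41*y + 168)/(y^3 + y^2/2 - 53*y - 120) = (2*y - 7)/(2*y + 5)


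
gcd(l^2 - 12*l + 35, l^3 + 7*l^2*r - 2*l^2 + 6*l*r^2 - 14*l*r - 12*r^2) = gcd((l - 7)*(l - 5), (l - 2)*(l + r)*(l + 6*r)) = 1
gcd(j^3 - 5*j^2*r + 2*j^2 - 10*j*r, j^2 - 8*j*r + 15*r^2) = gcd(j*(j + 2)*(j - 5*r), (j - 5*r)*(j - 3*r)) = -j + 5*r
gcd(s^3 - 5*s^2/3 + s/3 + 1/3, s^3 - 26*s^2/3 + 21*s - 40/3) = s - 1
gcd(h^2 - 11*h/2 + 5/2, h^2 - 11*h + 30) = h - 5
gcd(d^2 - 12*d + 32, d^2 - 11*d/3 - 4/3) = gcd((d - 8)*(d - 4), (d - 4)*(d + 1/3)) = d - 4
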